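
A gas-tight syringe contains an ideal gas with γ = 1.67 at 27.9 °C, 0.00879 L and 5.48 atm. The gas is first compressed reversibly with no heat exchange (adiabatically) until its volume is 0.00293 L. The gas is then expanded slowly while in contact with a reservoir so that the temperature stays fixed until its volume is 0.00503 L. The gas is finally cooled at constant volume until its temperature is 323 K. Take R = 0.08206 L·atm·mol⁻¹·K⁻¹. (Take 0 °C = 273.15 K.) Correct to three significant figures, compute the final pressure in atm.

Convert: T₁ = 301.0 K.
Reversible adiabatic, γ = 1.67: T₂ = T₁·(V₁/V₂)^(γ−1) = 628.5 K; P₂ = P₁·(V₁/V₂)^γ = 34.32 atm.
Isothermal, so P V is constant: T₃ = T₂; P₃ = P₂·(V₂/V₃) = 19.99 atm.
Isochoric, so P/T is constant: V₄ = V₃; P₄ = P₃·(T₄/T₃) = 10.27 atm.

P₄ ≈ 10.3 atm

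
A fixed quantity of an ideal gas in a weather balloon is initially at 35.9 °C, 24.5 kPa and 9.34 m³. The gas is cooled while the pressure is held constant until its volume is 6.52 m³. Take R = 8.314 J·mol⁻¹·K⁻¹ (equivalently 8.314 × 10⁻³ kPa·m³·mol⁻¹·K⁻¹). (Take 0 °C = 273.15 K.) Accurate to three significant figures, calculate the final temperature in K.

T₂ ≈ 216 K

Convert: T₁ = 309.0 K.
Isobaric, so V/T is constant: P₂ = P₁; T₂ = T₁·(V₂/V₁) = 215.7 K.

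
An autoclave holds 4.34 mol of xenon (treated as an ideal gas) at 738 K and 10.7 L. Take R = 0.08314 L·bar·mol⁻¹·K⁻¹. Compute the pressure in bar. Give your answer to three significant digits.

PV = nRT ⇒ P = nRT/V = (4.34 × 0.08314 × 738) / 10.7

P ≈ 24.9 bar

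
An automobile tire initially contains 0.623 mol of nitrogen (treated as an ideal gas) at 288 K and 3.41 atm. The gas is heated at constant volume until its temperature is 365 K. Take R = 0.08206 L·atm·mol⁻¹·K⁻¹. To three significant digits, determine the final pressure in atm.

From PV = nRT: V₁ = nRT₁/P₁ = 4.318 L.
Isochoric, so P/T is constant: V₂ = V₁; P₂ = P₁·(T₂/T₁) = 4.322 atm.

P₂ ≈ 4.32 atm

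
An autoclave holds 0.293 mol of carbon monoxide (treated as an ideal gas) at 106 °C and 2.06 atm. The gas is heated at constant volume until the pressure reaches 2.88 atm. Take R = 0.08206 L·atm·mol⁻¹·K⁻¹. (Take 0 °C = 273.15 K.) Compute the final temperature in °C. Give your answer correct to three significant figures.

T₂ ≈ 257 °C

Convert: T₁ = 379.1 K.
From PV = nRT: V₁ = nRT₁/P₁ = 4.425 L.
V constant ⇒ P ∝ T: V₂ = V₁; T₂ = T₁·(P₂/P₁) = 530.1 K.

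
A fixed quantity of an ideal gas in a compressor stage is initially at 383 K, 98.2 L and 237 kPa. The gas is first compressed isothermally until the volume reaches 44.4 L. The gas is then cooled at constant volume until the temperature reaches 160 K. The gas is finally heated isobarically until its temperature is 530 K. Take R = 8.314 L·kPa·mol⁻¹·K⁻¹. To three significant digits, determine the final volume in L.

V₄ ≈ 147 L

Isothermal, so P V is constant: T₂ = T₁; P₂ = P₁·(V₁/V₂) = 524.2 kPa.
Isochoric, so P/T is constant: V₃ = V₂; P₃ = P₂·(T₃/T₂) = 219.0 kPa.
P constant ⇒ V ∝ T: P₄ = P₃; V₄ = V₃·(T₄/T₃) = 147.1 L.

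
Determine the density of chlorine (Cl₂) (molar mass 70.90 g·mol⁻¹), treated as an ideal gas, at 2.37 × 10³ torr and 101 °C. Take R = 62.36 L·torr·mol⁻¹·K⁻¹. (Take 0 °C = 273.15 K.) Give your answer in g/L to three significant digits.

ρ ≈ 7.20 g/L

ρ = PM/(RT) = (2.37e+03 × 70.90) / (62.36 × 374.1)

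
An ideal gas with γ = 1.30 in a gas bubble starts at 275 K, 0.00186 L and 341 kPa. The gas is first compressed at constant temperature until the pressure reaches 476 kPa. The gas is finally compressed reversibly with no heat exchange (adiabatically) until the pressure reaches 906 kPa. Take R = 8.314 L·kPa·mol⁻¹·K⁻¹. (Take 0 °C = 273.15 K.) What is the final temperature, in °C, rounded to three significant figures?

T₃ ≈ 45.9 °C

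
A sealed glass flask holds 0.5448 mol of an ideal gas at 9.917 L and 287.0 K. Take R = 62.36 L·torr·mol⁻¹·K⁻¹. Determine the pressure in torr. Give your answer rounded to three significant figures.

P ≈ 983 torr

PV = nRT ⇒ P = nRT/V = (0.5448 × 62.36 × 287.0) / 9.917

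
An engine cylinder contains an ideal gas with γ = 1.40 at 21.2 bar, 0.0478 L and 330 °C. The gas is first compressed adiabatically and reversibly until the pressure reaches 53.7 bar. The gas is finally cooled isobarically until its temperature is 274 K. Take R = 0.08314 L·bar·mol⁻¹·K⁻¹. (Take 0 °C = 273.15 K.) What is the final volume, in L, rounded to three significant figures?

Convert: T₁ = 603.1 K.
Adiabatic (γ = 1.40), T V^(γ−1) and P V^γ constant: T₂ = T₁·(P₂/P₁)^((γ−1)/γ) = 786.6 K; V₂ = V₁·(P₁/P₂)^(1/γ) = 0.02461 L.
P constant ⇒ V ∝ T: P₃ = P₂; V₃ = V₂·(T₃/T₂) = 0.008573 L.

V₃ ≈ 0.00857 L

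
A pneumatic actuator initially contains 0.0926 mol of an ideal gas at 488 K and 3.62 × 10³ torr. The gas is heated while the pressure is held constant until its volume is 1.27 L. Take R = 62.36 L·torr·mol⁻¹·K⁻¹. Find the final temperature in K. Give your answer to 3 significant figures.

From PV = nRT: V₁ = nRT₁/P₁ = 0.7784 L.
P constant ⇒ V ∝ T: P₂ = P₁; T₂ = T₁·(V₂/V₁) = 796.2 K.

T₂ ≈ 796 K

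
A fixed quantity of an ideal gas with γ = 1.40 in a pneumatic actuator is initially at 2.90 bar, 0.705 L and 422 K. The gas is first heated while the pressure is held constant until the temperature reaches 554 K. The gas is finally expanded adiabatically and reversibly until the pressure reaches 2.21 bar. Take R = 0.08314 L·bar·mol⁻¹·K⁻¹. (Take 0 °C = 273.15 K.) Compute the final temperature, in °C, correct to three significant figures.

P constant ⇒ V ∝ T: P₂ = P₁; V₂ = V₁·(T₂/T₁) = 0.9255 L.
Reversible adiabatic, γ = 1.40: T₃ = T₂·(P₃/P₂)^((γ−1)/γ) = 512.6 K; V₃ = V₂·(P₂/P₃)^(1/γ) = 1.124 L.

T₃ ≈ 239 °C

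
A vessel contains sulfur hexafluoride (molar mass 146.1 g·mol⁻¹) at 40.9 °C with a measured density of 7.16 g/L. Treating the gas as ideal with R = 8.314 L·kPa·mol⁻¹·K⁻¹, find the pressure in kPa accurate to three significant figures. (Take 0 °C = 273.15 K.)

ρ = PM/(RT) ⇒ P = ρRT/M = (7.16 × 8.314 × 314.0) / 146.1

P ≈ 128 kPa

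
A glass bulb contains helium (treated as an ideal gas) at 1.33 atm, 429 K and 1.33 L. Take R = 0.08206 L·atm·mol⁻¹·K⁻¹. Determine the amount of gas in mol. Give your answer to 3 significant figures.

n ≈ 0.0502 mol

PV = nRT ⇒ n = PV/(RT) = (1.33 × 1.33) / (0.08206 × 429)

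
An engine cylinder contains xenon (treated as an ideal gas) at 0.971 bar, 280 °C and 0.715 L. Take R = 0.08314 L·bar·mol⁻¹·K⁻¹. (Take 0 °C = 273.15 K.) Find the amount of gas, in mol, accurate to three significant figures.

n ≈ 0.0151 mol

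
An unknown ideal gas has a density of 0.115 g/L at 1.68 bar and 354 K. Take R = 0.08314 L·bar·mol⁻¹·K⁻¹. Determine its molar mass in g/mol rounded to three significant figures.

ρ = PM/(RT) ⇒ M = ρRT/P = (0.115 × 0.08314 × 354.0) / 1.68

M ≈ 2.01 g/mol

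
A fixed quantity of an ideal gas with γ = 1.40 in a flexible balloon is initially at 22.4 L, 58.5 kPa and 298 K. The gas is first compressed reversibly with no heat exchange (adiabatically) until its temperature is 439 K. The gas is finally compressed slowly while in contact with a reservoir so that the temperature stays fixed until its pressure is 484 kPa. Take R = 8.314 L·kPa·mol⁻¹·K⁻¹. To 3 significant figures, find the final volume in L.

V₃ ≈ 3.99 L

Reversible adiabatic, γ = 1.40: P₂ = P₁·(T₂/T₁)^(γ/(γ−1)) = 227.0 kPa; V₂ = V₁·(T₁/T₂)^(1/(γ−1)) = 8.504 L.
T constant ⇒ Boyle's law P V = const: T₃ = T₂; V₃ = V₂·(P₂/P₃) = 3.988 L.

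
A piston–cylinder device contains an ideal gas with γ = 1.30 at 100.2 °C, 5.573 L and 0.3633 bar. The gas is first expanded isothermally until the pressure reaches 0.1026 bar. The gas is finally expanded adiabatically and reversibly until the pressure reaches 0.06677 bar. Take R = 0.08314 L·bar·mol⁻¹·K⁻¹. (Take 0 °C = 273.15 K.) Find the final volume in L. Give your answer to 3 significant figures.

Convert: T₁ = 373.3 K.
Isothermal, so P V is constant: T₂ = T₁; V₂ = V₁·(P₁/P₂) = 19.73 L.
Reversible adiabatic, γ = 1.30: T₃ = T₂·(P₃/P₂)^((γ−1)/γ) = 338.1 K; V₃ = V₂·(P₂/P₃)^(1/γ) = 27.46 L.

V₃ ≈ 27.5 L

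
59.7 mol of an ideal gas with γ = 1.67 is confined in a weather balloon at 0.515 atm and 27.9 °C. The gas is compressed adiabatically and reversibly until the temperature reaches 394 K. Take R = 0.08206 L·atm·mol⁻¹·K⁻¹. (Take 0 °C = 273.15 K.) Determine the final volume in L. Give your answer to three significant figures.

Convert: T₁ = 301.0 K.
From PV = nRT: V₁ = nRT₁/P₁ = 2864 L.
Adiabatic (γ = 1.67), T V^(γ−1) and P V^γ constant: P₂ = P₁·(T₂/T₁)^(γ/(γ−1)) = 1.007 atm; V₂ = V₁·(T₁/T₂)^(1/(γ−1)) = 1917 L.

V₂ ≈ 1.92e+03 L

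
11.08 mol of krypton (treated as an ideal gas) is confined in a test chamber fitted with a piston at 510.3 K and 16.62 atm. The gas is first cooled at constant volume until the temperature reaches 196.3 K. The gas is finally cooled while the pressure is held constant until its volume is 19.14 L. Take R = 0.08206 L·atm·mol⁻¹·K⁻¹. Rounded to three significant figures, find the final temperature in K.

T₃ ≈ 135 K

From PV = nRT: V₁ = nRT₁/P₁ = 27.92 L.
V constant ⇒ P ∝ T: V₂ = V₁; P₂ = P₁·(T₂/T₁) = 6.393 atm.
P constant ⇒ V ∝ T: P₃ = P₂; T₃ = T₂·(V₃/V₂) = 134.6 K.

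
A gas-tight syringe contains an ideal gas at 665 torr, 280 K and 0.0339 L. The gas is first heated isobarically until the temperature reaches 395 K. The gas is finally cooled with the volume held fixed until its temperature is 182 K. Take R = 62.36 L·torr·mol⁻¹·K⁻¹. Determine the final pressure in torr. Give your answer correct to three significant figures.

P constant ⇒ V ∝ T: P₂ = P₁; V₂ = V₁·(T₂/T₁) = 0.04782 L.
Isochoric, so P/T is constant: V₃ = V₂; P₃ = P₂·(T₃/T₂) = 306.4 torr.

P₃ ≈ 306 torr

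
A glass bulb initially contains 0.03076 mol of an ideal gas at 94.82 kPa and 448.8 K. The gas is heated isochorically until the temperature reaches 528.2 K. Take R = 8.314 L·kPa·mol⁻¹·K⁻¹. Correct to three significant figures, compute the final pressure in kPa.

P₂ ≈ 112 kPa

From PV = nRT: V₁ = nRT₁/P₁ = 1.210 L.
Isochoric, so P/T is constant: V₂ = V₁; P₂ = P₁·(T₂/T₁) = 111.6 kPa.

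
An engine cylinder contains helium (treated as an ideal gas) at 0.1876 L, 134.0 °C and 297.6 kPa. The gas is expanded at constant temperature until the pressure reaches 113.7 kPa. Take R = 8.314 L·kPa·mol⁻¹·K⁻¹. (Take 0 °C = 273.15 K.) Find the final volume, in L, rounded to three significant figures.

Convert: T₁ = 407.1 K.
T constant ⇒ Boyle's law P V = const: T₂ = T₁; V₂ = V₁·(P₁/P₂) = 0.4910 L.

V₂ ≈ 0.491 L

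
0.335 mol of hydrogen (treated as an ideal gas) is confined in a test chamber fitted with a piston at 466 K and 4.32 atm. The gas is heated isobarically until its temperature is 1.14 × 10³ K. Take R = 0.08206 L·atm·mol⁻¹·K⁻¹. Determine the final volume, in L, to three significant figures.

V₂ ≈ 7.25 L

From PV = nRT: V₁ = nRT₁/P₁ = 2.965 L.
Isobaric, so V/T is constant: P₂ = P₁; V₂ = V₁·(T₂/T₁) = 7.254 L.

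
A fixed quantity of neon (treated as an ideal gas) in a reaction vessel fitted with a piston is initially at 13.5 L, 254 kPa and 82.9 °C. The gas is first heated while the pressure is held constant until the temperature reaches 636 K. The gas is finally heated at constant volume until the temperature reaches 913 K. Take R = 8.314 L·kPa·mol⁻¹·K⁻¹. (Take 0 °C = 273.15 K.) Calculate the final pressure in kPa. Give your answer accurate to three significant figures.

Convert: T₁ = 356.0 K.
P constant ⇒ V ∝ T: P₂ = P₁; V₂ = V₁·(T₂/T₁) = 24.11 L.
V constant ⇒ P ∝ T: V₃ = V₂; P₃ = P₂·(T₃/T₂) = 364.6 kPa.

P₃ ≈ 365 kPa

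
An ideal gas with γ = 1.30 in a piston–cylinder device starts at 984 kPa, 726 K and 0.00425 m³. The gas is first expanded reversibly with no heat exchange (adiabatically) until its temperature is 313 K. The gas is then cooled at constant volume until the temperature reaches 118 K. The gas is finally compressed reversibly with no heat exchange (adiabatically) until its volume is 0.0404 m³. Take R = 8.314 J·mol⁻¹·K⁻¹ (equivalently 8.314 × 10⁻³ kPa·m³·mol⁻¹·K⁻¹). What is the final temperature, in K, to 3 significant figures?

T₄ ≈ 139 K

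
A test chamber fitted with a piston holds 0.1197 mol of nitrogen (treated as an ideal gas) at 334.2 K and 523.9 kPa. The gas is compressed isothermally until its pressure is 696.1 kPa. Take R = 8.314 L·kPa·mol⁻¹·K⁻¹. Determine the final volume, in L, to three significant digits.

From PV = nRT: V₁ = nRT₁/P₁ = 0.6348 L.
T constant ⇒ Boyle's law P V = const: T₂ = T₁; V₂ = V₁·(P₁/P₂) = 0.4778 L.

V₂ ≈ 0.478 L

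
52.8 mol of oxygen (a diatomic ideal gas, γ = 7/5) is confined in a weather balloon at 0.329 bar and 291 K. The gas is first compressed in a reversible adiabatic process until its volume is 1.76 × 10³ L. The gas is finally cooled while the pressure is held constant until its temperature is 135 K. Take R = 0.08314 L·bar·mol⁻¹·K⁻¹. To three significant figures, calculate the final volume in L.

From PV = nRT: V₁ = nRT₁/P₁ = 3883 L.
Reversible adiabatic, γ = 7/5: T₂ = T₁·(V₁/V₂)^(γ−1) = 399.3 K; P₂ = P₁·(V₁/V₂)^γ = 0.9960 bar.
Isobaric, so V/T is constant: P₃ = P₂; V₃ = V₂·(T₃/T₂) = 595.0 L.

V₃ ≈ 595 L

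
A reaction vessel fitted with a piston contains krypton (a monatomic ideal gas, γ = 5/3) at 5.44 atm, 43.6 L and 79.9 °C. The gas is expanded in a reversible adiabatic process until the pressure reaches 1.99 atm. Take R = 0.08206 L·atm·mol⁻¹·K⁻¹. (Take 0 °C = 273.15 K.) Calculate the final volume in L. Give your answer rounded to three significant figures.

V₂ ≈ 79.7 L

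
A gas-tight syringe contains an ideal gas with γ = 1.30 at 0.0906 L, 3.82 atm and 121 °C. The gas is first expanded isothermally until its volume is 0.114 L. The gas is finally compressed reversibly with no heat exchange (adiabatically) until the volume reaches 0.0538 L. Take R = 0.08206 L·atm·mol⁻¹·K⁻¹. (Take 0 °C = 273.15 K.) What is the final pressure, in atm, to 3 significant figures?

Convert: T₁ = 394.1 K.
T constant ⇒ Boyle's law P V = const: T₂ = T₁; P₂ = P₁·(V₁/V₂) = 3.036 atm.
Adiabatic (γ = 1.30), T V^(γ−1) and P V^γ constant: T₃ = T₂·(V₂/V₃)^(γ−1) = 493.7 K; P₃ = P₂·(V₂/V₃)^γ = 8.058 atm.

P₃ ≈ 8.06 atm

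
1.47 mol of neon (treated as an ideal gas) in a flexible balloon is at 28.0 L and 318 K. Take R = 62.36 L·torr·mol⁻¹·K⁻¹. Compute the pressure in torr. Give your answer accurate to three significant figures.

PV = nRT ⇒ P = nRT/V = (1.47 × 62.36 × 318) / 28.0

P ≈ 1.04e+03 torr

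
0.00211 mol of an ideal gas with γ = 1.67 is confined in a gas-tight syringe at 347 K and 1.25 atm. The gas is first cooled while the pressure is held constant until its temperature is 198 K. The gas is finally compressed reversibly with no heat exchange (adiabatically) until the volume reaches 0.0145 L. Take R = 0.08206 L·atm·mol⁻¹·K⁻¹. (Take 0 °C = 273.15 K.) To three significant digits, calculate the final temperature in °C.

From PV = nRT: V₁ = nRT₁/P₁ = 0.04807 L.
Isobaric, so V/T is constant: P₂ = P₁; V₂ = V₁·(T₂/T₁) = 0.02743 L.
Adiabatic (γ = 1.67), T V^(γ−1) and P V^γ constant: T₃ = T₂·(V₂/V₃)^(γ−1) = 303.5 K; P₃ = P₂·(V₂/V₃)^γ = 3.624 atm.

T₃ ≈ 30.3 °C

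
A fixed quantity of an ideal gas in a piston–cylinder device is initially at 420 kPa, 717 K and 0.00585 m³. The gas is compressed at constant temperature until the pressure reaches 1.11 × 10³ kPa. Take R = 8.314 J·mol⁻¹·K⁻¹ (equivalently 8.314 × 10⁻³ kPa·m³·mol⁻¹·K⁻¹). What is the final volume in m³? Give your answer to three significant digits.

V₂ ≈ 0.00221 m³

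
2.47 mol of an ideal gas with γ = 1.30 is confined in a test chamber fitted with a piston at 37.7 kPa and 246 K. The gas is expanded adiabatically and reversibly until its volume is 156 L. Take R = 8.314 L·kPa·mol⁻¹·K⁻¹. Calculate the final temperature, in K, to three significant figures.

T₂ ≈ 235 K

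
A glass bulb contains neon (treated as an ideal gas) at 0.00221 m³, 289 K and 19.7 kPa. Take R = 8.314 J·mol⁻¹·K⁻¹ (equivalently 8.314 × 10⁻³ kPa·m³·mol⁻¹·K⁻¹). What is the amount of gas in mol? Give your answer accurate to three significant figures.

n ≈ 0.0181 mol

PV = nRT ⇒ n = PV/(RT) = (19.7 × 0.00221) / (8.314 × 10⁻³ × 289)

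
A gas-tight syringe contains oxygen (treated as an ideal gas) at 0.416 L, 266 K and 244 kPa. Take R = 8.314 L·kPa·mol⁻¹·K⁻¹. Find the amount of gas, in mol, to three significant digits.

n ≈ 0.0459 mol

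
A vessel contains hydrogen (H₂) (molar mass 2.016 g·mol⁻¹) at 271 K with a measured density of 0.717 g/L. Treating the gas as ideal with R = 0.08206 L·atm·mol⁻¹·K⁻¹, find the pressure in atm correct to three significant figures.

P ≈ 7.91 atm

ρ = PM/(RT) ⇒ P = ρRT/M = (0.717 × 0.08206 × 271.0) / 2.016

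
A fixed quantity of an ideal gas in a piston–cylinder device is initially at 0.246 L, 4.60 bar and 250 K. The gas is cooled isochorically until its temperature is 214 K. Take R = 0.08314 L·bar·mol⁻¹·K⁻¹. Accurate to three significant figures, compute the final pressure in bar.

Isochoric, so P/T is constant: V₂ = V₁; P₂ = P₁·(T₂/T₁) = 3.938 bar.

P₂ ≈ 3.94 bar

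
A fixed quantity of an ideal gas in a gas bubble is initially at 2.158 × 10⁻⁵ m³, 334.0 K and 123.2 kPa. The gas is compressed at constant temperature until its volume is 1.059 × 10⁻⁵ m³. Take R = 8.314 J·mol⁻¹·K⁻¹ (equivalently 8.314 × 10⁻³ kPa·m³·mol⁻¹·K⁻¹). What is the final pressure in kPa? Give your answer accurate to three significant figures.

P₂ ≈ 251 kPa

T constant ⇒ Boyle's law P V = const: T₂ = T₁; P₂ = P₁·(V₁/V₂) = 251.1 kPa.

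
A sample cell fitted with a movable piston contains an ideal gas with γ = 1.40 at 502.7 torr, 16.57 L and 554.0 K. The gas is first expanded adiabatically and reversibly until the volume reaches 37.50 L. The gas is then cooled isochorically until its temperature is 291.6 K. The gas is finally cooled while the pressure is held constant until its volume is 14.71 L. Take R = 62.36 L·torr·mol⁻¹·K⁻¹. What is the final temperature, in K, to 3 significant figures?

Adiabatic (γ = 1.40), T V^(γ−1) and P V^γ constant: T₂ = T₁·(V₁/V₂)^(γ−1) = 399.6 K; P₂ = P₁·(V₁/V₂)^γ = 160.2 torr.
Isochoric, so P/T is constant: V₃ = V₂; P₃ = P₂·(T₃/T₂) = 116.9 torr.
P constant ⇒ V ∝ T: P₄ = P₃; T₄ = T₃·(V₄/V₃) = 114.4 K.

T₄ ≈ 114 K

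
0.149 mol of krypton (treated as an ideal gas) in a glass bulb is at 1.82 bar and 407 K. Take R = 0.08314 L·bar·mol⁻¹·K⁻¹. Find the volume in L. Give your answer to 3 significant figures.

V ≈ 2.77 L

PV = nRT ⇒ V = nRT/P = (0.149 × 0.08314 × 407) / 1.82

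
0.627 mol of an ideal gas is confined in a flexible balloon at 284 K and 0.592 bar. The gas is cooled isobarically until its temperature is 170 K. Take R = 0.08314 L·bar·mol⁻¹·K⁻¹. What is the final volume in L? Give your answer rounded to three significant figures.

From PV = nRT: V₁ = nRT₁/P₁ = 25.01 L.
Isobaric, so V/T is constant: P₂ = P₁; V₂ = V₁·(T₂/T₁) = 14.97 L.

V₂ ≈ 15.0 L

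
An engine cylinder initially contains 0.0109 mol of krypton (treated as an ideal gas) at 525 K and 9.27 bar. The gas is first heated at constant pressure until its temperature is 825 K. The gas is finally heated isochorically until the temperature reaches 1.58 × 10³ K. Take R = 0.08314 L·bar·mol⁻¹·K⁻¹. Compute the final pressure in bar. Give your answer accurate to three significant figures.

From PV = nRT: V₁ = nRT₁/P₁ = 0.05132 L.
Isobaric, so V/T is constant: P₂ = P₁; V₂ = V₁·(T₂/T₁) = 0.08065 L.
V constant ⇒ P ∝ T: V₃ = V₂; P₃ = P₂·(T₃/T₂) = 17.75 bar.

P₃ ≈ 17.8 bar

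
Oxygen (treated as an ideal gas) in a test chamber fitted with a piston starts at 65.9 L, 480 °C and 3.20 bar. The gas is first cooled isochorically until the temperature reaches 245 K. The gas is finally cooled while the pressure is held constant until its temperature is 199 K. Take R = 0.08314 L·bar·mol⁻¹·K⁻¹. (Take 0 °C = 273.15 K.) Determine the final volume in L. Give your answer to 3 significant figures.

Convert: T₁ = 753.1 K.
V constant ⇒ P ∝ T: V₂ = V₁; P₂ = P₁·(T₂/T₁) = 1.041 bar.
P constant ⇒ V ∝ T: P₃ = P₂; V₃ = V₂·(T₃/T₂) = 53.53 L.

V₃ ≈ 53.5 L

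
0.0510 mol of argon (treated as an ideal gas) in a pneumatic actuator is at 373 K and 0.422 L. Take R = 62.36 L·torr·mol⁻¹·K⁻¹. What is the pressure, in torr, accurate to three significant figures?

P ≈ 2.81e+03 torr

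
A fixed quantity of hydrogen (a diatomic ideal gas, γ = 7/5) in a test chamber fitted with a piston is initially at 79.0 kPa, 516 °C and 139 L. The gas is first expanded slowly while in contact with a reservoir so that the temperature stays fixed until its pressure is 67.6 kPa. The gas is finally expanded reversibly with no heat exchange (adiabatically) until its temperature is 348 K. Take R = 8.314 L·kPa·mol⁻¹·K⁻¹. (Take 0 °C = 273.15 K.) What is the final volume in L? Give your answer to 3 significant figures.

Convert: T₁ = 789.1 K.
T constant ⇒ Boyle's law P V = const: T₂ = T₁; V₂ = V₁·(P₁/P₂) = 162.4 L.
Reversible adiabatic, γ = 7/5: P₃ = P₂·(T₃/T₂)^(γ/(γ−1)) = 3.850 kPa; V₃ = V₂·(T₂/T₃)^(1/(γ−1)) = 1258 L.

V₃ ≈ 1.26e+03 L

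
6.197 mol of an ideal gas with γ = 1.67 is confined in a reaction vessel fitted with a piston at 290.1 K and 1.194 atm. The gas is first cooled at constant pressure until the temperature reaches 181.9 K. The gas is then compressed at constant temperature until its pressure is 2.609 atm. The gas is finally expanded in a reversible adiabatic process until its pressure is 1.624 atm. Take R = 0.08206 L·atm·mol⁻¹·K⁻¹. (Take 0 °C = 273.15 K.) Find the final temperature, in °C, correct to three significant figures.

From PV = nRT: V₁ = nRT₁/P₁ = 123.6 L.
Isobaric, so V/T is constant: P₂ = P₁; V₂ = V₁·(T₂/T₁) = 77.47 L.
T constant ⇒ Boyle's law P V = const: T₃ = T₂; V₃ = V₂·(P₂/P₃) = 35.45 L.
Adiabatic (γ = 1.67), T V^(γ−1) and P V^γ constant: T₄ = T₃·(P₄/P₃)^((γ−1)/γ) = 150.4 K; V₄ = V₃·(P₃/P₄)^(1/γ) = 47.09 L.

T₄ ≈ -123 °C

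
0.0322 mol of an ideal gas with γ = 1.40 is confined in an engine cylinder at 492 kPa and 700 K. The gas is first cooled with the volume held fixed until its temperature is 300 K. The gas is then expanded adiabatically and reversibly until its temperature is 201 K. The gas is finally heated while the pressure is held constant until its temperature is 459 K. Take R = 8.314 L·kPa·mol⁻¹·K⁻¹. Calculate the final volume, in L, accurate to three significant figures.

V₄ ≈ 2.37 L

From PV = nRT: V₁ = nRT₁/P₁ = 0.3809 L.
Isochoric, so P/T is constant: V₂ = V₁; P₂ = P₁·(T₂/T₁) = 210.9 kPa.
Adiabatic (γ = 1.40), T V^(γ−1) and P V^γ constant: P₃ = P₂·(T₃/T₂)^(γ/(γ−1)) = 51.91 kPa; V₃ = V₂·(T₂/T₃)^(1/(γ−1)) = 1.037 L.
Isobaric, so V/T is constant: P₄ = P₃; V₄ = V₃·(T₄/T₃) = 2.367 L.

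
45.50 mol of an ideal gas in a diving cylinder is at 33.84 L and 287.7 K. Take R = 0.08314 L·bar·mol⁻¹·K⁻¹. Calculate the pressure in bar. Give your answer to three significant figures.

PV = nRT ⇒ P = nRT/V = (45.50 × 0.08314 × 287.7) / 33.84

P ≈ 32.2 bar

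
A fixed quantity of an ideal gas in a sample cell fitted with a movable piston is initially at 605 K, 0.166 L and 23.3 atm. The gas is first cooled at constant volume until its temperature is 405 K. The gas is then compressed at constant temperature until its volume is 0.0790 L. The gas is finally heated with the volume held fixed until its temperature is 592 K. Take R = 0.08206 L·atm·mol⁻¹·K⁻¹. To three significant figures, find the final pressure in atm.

V constant ⇒ P ∝ T: V₂ = V₁; P₂ = P₁·(T₂/T₁) = 15.60 atm.
Isothermal, so P V is constant: T₃ = T₂; P₃ = P₂·(V₂/V₃) = 32.77 atm.
V constant ⇒ P ∝ T: V₄ = V₃; P₄ = P₃·(T₄/T₃) = 47.91 atm.

P₄ ≈ 47.9 atm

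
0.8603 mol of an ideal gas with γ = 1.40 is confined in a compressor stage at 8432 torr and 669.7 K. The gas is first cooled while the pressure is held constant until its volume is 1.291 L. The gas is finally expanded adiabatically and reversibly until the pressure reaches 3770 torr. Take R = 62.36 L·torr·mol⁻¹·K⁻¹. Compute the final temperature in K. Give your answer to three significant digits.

From PV = nRT: V₁ = nRT₁/P₁ = 4.261 L.
P constant ⇒ V ∝ T: P₂ = P₁; T₂ = T₁·(V₂/V₁) = 202.9 K.
Reversible adiabatic, γ = 1.40: T₃ = T₂·(P₃/P₂)^((γ−1)/γ) = 161.2 K; V₃ = V₂·(P₂/P₃)^(1/γ) = 2.294 L.

T₃ ≈ 161 K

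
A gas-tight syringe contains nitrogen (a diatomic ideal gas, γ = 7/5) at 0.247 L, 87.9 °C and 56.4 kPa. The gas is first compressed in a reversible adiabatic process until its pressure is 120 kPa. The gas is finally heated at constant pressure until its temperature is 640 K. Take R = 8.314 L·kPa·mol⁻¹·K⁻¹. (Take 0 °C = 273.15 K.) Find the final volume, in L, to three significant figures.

V₃ ≈ 0.206 L

Convert: T₁ = 361.0 K.
Reversible adiabatic, γ = 7/5: T₂ = T₁·(P₂/P₁)^((γ−1)/γ) = 448.0 K; V₂ = V₁·(P₁/P₂)^(1/γ) = 0.1440 L.
Isobaric, so V/T is constant: P₃ = P₂; V₃ = V₂·(T₃/T₂) = 0.2058 L.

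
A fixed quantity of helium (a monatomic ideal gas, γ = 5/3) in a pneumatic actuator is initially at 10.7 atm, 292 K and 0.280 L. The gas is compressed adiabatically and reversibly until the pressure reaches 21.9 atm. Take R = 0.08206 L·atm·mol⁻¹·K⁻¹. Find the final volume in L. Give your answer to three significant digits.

V₂ ≈ 0.182 L

Reversible adiabatic, γ = 5/3: T₂ = T₁·(P₂/P₁)^((γ−1)/γ) = 388.9 K; V₂ = V₁·(P₁/P₂)^(1/γ) = 0.1822 L.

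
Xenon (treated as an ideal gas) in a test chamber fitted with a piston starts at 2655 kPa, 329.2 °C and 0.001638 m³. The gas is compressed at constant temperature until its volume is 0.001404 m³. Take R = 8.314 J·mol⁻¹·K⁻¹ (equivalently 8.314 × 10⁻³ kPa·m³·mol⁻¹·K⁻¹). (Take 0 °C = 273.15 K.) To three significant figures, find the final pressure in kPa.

P₂ ≈ 3.10e+03 kPa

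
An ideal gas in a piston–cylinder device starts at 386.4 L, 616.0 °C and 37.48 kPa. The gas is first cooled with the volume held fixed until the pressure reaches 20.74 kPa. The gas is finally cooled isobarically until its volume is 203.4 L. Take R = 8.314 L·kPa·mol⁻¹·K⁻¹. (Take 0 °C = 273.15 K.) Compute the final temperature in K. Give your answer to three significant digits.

T₃ ≈ 259 K

Convert: T₁ = 889.1 K.
V constant ⇒ P ∝ T: V₂ = V₁; T₂ = T₁·(P₂/P₁) = 492.0 K.
Isobaric, so V/T is constant: P₃ = P₂; T₃ = T₂·(V₃/V₂) = 259.0 K.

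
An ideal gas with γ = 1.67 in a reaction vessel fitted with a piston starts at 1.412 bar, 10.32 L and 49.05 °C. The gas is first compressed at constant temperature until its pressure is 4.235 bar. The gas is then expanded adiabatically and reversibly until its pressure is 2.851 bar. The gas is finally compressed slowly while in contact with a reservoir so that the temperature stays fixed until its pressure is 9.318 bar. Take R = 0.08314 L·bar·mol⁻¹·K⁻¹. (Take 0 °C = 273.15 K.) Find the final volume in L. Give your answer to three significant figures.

V₄ ≈ 1.33 L

Convert: T₁ = 322.2 K.
T constant ⇒ Boyle's law P V = const: T₂ = T₁; V₂ = V₁·(P₁/P₂) = 3.441 L.
Adiabatic (γ = 1.67), T V^(γ−1) and P V^γ constant: T₃ = T₂·(P₃/P₂)^((γ−1)/γ) = 274.9 K; V₃ = V₂·(P₂/P₃)^(1/γ) = 4.361 L.
T constant ⇒ Boyle's law P V = const: T₄ = T₃; V₄ = V₃·(P₃/P₄) = 1.334 L.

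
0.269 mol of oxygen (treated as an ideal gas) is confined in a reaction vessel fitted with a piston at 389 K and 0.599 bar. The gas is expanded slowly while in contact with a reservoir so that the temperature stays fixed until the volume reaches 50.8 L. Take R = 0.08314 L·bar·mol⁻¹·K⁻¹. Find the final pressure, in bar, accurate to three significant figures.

From PV = nRT: V₁ = nRT₁/P₁ = 14.52 L.
T constant ⇒ Boyle's law P V = const: T₂ = T₁; P₂ = P₁·(V₁/V₂) = 0.1713 bar.

P₂ ≈ 0.171 bar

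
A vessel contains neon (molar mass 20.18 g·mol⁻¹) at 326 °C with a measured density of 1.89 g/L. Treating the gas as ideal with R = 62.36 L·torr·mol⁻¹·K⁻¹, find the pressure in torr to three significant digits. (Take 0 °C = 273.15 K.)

P ≈ 3.50e+03 torr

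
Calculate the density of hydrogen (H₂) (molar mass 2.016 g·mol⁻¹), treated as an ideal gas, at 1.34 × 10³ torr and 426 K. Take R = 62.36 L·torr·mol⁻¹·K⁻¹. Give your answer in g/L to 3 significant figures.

ρ ≈ 0.102 g/L

ρ = PM/(RT) = (1.34e+03 × 2.016) / (62.36 × 426.0)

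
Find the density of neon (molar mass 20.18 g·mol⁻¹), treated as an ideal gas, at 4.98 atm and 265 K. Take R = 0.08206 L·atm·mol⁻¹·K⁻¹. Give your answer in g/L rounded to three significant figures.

ρ ≈ 4.62 g/L

ρ = PM/(RT) = (4.98 × 20.18) / (0.08206 × 265.0)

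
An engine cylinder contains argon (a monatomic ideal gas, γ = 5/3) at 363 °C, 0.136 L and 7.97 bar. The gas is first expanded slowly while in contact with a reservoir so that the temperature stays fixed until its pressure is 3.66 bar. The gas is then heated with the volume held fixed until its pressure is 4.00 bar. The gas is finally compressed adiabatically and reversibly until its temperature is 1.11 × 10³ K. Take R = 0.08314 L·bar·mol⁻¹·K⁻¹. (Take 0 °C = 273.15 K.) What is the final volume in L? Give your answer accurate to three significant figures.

V₄ ≈ 0.147 L

Convert: T₁ = 636.1 K.
Isothermal, so P V is constant: T₂ = T₁; V₂ = V₁·(P₁/P₂) = 0.2962 L.
V constant ⇒ P ∝ T: V₃ = V₂; T₃ = T₂·(P₃/P₂) = 695.2 K.
Reversible adiabatic, γ = 5/3: P₄ = P₃·(T₄/T₃)^(γ/(γ−1)) = 12.88 bar; V₄ = V₃·(T₃/T₄)^(1/(γ−1)) = 0.1468 L.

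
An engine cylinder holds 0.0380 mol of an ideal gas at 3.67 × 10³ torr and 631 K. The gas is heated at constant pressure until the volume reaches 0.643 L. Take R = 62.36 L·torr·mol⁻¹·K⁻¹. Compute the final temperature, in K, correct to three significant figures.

T₂ ≈ 996 K

From PV = nRT: V₁ = nRT₁/P₁ = 0.4074 L.
P constant ⇒ V ∝ T: P₂ = P₁; T₂ = T₁·(V₂/V₁) = 995.8 K.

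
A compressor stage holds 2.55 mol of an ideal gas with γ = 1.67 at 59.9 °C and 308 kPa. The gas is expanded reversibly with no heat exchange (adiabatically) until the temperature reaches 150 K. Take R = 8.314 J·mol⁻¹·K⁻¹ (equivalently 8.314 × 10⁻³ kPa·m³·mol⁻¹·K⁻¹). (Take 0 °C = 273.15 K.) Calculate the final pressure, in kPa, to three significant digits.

Convert: T₁ = 333.0 K.
From PV = nRT: V₁ = nRT₁/P₁ = 0.02292 m³.
Adiabatic (γ = 1.67), T V^(γ−1) and P V^γ constant: P₂ = P₁·(T₂/T₁)^(γ/(γ−1)) = 42.18 kPa; V₂ = V₁·(T₁/T₂)^(1/(γ−1)) = 0.07540 m³.

P₂ ≈ 42.2 kPa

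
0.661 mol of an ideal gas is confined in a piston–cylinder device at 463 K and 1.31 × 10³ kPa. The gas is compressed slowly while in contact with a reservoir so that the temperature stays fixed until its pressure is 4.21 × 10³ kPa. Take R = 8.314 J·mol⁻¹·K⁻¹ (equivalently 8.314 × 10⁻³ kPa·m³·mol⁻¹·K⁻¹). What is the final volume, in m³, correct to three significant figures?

V₂ ≈ 0.000604 m³

From PV = nRT: V₁ = nRT₁/P₁ = 0.001942 m³.
T constant ⇒ Boyle's law P V = const: T₂ = T₁; V₂ = V₁·(P₁/P₂) = 0.0006044 m³.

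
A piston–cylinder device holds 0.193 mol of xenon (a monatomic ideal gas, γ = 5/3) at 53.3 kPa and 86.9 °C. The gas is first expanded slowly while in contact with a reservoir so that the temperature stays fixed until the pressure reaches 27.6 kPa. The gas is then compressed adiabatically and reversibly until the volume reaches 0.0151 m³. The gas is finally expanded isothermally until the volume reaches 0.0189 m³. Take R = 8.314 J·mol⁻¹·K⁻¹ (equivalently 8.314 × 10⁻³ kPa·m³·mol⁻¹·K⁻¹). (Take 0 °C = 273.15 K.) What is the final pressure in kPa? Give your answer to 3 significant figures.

Convert: T₁ = 360.0 K.
From PV = nRT: V₁ = nRT₁/P₁ = 0.01084 m³.
Isothermal, so P V is constant: T₂ = T₁; V₂ = V₁·(P₁/P₂) = 0.02093 m³.
Reversible adiabatic, γ = 5/3: T₃ = T₂·(V₂/V₃)^(γ−1) = 447.6 K; P₃ = P₂·(V₂/V₃)^γ = 47.57 kPa.
Isothermal, so P V is constant: T₄ = T₃; P₄ = P₃·(V₃/V₄) = 38.00 kPa.

P₄ ≈ 38.0 kPa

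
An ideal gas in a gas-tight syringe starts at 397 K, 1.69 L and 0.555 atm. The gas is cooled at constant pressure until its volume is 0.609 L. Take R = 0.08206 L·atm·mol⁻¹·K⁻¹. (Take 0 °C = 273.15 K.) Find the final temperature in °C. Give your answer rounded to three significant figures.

T₂ ≈ -130 °C

P constant ⇒ V ∝ T: P₂ = P₁; T₂ = T₁·(V₂/V₁) = 143.1 K.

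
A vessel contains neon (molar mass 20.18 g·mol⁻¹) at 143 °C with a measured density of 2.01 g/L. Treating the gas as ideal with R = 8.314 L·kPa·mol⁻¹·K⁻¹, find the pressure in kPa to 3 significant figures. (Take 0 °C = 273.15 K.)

ρ = PM/(RT) ⇒ P = ρRT/M = (2.01 × 8.314 × 416.1) / 20.18

P ≈ 345 kPa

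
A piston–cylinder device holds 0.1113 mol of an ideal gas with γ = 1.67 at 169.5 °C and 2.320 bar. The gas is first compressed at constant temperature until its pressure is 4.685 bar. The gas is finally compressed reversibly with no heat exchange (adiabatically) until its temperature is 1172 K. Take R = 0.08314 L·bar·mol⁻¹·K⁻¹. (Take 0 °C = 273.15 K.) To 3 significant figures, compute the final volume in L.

Convert: T₁ = 442.6 K.
From PV = nRT: V₁ = nRT₁/P₁ = 1.766 L.
Isothermal, so P V is constant: T₂ = T₁; V₂ = V₁·(P₁/P₂) = 0.8743 L.
Adiabatic (γ = 1.67), T V^(γ−1) and P V^γ constant: P₃ = P₂·(T₃/T₂)^(γ/(γ−1)) = 53.05 bar; V₃ = V₂·(T₂/T₃)^(1/(γ−1)) = 0.2044 L.

V₃ ≈ 0.204 L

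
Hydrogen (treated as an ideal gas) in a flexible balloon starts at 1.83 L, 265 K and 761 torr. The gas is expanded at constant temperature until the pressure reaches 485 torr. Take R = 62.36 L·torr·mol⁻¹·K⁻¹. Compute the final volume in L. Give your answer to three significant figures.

Isothermal, so P V is constant: T₂ = T₁; V₂ = V₁·(P₁/P₂) = 2.871 L.

V₂ ≈ 2.87 L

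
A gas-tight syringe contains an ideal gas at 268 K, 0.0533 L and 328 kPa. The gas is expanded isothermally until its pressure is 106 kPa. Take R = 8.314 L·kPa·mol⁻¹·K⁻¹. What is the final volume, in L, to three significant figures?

Isothermal, so P V is constant: T₂ = T₁; V₂ = V₁·(P₁/P₂) = 0.1649 L.

V₂ ≈ 0.165 L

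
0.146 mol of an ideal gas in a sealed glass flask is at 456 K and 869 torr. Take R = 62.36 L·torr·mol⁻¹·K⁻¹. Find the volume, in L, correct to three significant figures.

V ≈ 4.78 L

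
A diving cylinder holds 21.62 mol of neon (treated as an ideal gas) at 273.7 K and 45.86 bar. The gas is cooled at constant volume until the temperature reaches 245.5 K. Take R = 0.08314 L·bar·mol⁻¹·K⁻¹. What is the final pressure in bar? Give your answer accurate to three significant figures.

From PV = nRT: V₁ = nRT₁/P₁ = 10.73 L.
V constant ⇒ P ∝ T: V₂ = V₁; P₂ = P₁·(T₂/T₁) = 41.13 bar.

P₂ ≈ 41.1 bar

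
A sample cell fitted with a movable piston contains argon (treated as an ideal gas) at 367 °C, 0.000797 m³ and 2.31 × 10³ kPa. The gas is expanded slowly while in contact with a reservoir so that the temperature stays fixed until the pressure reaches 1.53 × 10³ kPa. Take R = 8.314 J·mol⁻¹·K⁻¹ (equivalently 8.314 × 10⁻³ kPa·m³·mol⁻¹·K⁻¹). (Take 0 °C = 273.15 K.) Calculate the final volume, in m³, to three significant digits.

Convert: T₁ = 640.1 K.
T constant ⇒ Boyle's law P V = const: T₂ = T₁; V₂ = V₁·(P₁/P₂) = 0.001203 m³.

V₂ ≈ 0.00120 m³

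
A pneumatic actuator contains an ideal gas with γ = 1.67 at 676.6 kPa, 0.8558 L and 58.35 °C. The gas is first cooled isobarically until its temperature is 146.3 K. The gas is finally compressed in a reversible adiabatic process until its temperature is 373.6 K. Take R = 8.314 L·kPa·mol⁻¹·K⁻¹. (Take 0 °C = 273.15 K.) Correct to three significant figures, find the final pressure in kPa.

P₃ ≈ 7.00e+03 kPa

Convert: T₁ = 331.5 K.
P constant ⇒ V ∝ T: P₂ = P₁; V₂ = V₁·(T₂/T₁) = 0.3777 L.
Adiabatic (γ = 1.67), T V^(γ−1) and P V^γ constant: P₃ = P₂·(T₃/T₂)^(γ/(γ−1)) = 7002 kPa; V₃ = V₂·(T₂/T₃)^(1/(γ−1)) = 0.09320 L.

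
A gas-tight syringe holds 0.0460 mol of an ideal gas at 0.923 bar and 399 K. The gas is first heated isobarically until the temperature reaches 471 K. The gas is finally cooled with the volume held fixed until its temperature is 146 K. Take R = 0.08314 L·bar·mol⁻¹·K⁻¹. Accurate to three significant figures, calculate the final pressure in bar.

From PV = nRT: V₁ = nRT₁/P₁ = 1.653 L.
P constant ⇒ V ∝ T: P₂ = P₁; V₂ = V₁·(T₂/T₁) = 1.952 L.
V constant ⇒ P ∝ T: V₃ = V₂; P₃ = P₂·(T₃/T₂) = 0.2861 bar.

P₃ ≈ 0.286 bar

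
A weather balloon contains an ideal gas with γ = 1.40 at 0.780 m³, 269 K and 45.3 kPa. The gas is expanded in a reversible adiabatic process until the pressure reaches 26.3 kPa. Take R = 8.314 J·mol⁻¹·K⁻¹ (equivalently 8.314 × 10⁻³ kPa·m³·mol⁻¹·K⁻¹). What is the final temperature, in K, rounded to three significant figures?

T₂ ≈ 230 K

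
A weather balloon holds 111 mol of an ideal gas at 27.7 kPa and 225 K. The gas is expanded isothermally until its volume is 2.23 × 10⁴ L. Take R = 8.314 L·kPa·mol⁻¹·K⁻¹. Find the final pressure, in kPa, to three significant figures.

P₂ ≈ 9.31 kPa

From PV = nRT: V₁ = nRT₁/P₁ = 7496 L.
T constant ⇒ Boyle's law P V = const: T₂ = T₁; P₂ = P₁·(V₁/V₂) = 9.311 kPa.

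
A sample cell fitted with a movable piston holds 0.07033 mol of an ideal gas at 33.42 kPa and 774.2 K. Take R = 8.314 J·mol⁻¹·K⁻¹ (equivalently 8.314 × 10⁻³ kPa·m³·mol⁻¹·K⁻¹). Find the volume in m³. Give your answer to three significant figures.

PV = nRT ⇒ V = nRT/P = (0.07033 × 8.314 × 10⁻³ × 774.2) / 33.42

V ≈ 0.0135 m³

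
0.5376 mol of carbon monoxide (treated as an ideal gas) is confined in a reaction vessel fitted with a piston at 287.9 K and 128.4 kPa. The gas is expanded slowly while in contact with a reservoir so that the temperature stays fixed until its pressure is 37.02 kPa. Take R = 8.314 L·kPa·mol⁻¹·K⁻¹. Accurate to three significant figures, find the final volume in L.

From PV = nRT: V₁ = nRT₁/P₁ = 10.02 L.
T constant ⇒ Boyle's law P V = const: T₂ = T₁; V₂ = V₁·(P₁/P₂) = 34.76 L.

V₂ ≈ 34.8 L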